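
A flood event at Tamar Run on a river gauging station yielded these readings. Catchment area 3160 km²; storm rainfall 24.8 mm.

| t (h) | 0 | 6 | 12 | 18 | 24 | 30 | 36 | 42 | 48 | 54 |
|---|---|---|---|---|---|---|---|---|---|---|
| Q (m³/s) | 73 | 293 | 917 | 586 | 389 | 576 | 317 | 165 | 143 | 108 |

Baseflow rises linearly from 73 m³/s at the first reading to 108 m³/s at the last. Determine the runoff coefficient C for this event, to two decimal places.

ΣQ_DR = 2662 m³/s; V = ΣQ_DR·Δt = 5.750 × 10^7 m³.
Runoff depth d = V / A = 18.20 mm.
C = d / P = 18.20 / 24.8 = 0.73.

C ≈ 0.73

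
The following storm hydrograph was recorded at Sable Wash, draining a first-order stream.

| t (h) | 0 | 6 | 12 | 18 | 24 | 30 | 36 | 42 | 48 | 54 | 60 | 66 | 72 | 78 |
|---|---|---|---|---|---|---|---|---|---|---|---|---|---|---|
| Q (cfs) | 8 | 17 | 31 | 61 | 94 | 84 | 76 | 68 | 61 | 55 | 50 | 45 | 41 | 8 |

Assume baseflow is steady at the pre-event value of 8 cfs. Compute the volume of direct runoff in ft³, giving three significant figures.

V ≈ 1.27 × 10^7 ft³

Direct-runoff ordinates (Q − Q_b): 0.0, 9.0, 23.0, 53.0, 86.0, 76.0, 68.0, 60.0, 53.0, 47.0, 42.0, 37.0, 33.0, 0.0 cfs.
ΣQ_DR = 587.0 cfs.
With Δt = 6 h = 21600 s, V = ΣQ_DR · Δt = 587.0 × 21600 = 1.27 × 10^7 ft³.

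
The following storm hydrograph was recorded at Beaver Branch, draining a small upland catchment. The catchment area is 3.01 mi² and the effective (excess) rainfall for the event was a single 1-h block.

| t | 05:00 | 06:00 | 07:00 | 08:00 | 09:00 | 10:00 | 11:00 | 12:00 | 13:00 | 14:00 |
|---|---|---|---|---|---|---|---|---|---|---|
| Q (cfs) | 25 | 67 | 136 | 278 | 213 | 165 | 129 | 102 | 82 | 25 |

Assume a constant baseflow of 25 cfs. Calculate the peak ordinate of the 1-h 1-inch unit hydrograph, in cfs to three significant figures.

Direct runoff: 0.0, 42.0, 111.0, 253.0, 188.0, 140.0, 104.0, 77.0, 57.0, 0.0 cfs; ΣQ_DR = 972.0 cfs, peak = 253.0 cfs.
Runoff depth d = ΣQ_DR·Δt / A = 972.0 × 3600 / (3.01 mi²) = 0.5004 in.
The 1-inch UH is the DRH scaled by (1 in)/d, so U_p = 253.0 × 1/0.5004 = 506 cfs.

U_p ≈ 506 cfs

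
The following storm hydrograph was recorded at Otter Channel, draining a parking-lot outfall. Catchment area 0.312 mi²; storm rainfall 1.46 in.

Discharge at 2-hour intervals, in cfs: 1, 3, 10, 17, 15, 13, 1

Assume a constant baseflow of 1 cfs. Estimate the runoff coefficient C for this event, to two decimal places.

C ≈ 0.36

ΣQ_DR = 53.00 cfs; V = ΣQ_DR·Δt = 3.816 × 10^5 ft³.
Runoff depth d = V / A = 0.5265 in.
C = d / P = 0.5265 / 1.46 = 0.36.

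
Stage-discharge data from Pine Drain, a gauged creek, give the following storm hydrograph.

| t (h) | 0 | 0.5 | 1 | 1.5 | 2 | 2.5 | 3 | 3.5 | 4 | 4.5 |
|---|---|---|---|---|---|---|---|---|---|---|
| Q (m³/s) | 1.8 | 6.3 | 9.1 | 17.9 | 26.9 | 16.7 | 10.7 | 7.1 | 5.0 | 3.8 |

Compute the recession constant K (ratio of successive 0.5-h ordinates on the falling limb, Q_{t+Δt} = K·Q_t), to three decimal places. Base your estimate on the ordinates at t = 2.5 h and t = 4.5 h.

K ≈ 0.691

Using the recession-limb readings at t = 2.5 h and t = 4.5 h: Q falls from 16.7 to 3.8 m³/s over 4 intervals.
K = (Q₂/Q₁)^(1/4) = (3.8/16.7)^(1/4) = 0.691.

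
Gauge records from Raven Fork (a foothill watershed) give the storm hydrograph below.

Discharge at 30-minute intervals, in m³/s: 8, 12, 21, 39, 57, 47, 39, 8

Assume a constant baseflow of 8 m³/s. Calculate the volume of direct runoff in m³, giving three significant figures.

Direct-runoff ordinates (Q − Q_b): 0.0, 4.0, 13.0, 31.0, 49.0, 39.0, 31.0, 0.0 m³/s.
ΣQ_DR = 167.0 m³/s.
With Δt = 0.5 h = 1800 s, V = ΣQ_DR · Δt = 167.0 × 1800 = 3.01 × 10^5 m³.

V ≈ 3.01 × 10^5 m³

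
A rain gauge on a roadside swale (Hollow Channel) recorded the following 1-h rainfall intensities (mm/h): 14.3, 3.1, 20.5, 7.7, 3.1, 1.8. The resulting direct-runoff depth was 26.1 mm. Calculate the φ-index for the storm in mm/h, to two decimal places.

φ ≈ 5.47 mm/h

Only the 3 blocks with intensity above φ contribute runoff: 14.3, 20.5, 7.7 mm/h.
Σ(I−φ)·Δt = d  ⇒  (14.3+20.5+7.7 − 3φ)·1 = 26.1
φ = (42.50 − 26.1/1) / 3 = 5.47 mm/h.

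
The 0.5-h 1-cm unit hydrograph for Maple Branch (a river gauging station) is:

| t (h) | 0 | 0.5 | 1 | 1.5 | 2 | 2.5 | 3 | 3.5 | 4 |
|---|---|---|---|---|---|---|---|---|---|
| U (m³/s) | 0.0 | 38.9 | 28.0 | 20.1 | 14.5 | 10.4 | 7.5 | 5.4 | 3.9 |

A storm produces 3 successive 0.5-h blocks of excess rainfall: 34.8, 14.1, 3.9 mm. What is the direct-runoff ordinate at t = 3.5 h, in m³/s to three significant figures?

Q ≈ 33.4 m³/s

By discrete convolution, Q_j = Σ (P_i / 10 mm) · U_{j−i}.
At t = 3.5 h (j=7): Q = (34.8/10)·5.4 + (14.1/10)·7.5 + (3.9/10)·10.4 = 33.4 m³/s.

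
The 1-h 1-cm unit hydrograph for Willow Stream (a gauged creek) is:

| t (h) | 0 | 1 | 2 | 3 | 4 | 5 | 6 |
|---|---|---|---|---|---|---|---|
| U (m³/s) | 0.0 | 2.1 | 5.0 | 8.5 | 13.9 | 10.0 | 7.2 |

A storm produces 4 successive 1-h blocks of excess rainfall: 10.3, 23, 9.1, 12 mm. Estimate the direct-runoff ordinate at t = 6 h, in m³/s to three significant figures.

Q ≈ 53.3 m³/s

By discrete convolution, Q_j = Σ (P_i / 10 mm) · U_{j−i}.
At t = 6 h (j=6): Q = (10.3/10)·7.2 + (23/10)·10.0 + (9.1/10)·13.9 + (12/10)·8.5 = 53.3 m³/s.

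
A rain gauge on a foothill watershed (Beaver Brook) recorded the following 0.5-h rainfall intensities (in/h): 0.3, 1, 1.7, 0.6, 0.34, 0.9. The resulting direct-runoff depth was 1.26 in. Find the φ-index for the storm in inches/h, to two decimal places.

Only the 4 blocks with intensity above φ contribute runoff: 1, 1.7, 0.6, 0.9 in/h.
Σ(I−φ)·Δt = d  ⇒  (1+1.7+0.6+0.9 − 4φ)·0.5 = 1.26
φ = (4.200 − 1.26/0.5) / 4 = 0.42 in/h.

φ ≈ 0.42 in/h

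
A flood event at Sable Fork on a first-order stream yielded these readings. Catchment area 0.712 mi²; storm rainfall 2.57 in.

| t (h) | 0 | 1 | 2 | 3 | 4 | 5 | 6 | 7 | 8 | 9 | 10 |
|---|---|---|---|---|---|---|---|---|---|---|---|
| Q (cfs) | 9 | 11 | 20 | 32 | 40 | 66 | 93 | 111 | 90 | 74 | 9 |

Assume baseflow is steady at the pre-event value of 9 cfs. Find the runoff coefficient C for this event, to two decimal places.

C ≈ 0.39

ΣQ_DR = 456.0 cfs; V = ΣQ_DR·Δt = 1.642 × 10^6 ft³.
Runoff depth d = V / A = 0.9924 in.
C = d / P = 0.9924 / 2.57 = 0.39.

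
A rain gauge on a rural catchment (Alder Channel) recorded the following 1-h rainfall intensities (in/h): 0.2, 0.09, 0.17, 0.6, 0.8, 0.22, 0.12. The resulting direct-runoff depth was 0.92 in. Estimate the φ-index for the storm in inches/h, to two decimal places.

φ ≈ 0.24 in/h

Only the 2 blocks with intensity above φ contribute runoff: 0.6, 0.8 in/h.
Σ(I−φ)·Δt = d  ⇒  (0.6+0.8 − 2φ)·1 = 0.92
φ = (1.400 − 0.92/1) / 2 = 0.24 in/h.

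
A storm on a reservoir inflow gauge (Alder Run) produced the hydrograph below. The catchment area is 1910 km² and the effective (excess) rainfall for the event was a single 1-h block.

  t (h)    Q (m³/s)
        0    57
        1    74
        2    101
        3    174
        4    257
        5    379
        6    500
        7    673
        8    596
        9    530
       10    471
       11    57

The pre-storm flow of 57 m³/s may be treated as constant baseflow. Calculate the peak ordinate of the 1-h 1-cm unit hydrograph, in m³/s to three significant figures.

Direct runoff: 0.0, 17.0, 44.0, 117.0, 200.0, 322.0, 443.0, 616.0, 539.0, 473.0, 414.0, 0.0 m³/s; ΣQ_DR = 3185 m³/s, peak = 616.0 m³/s.
Runoff depth d = ΣQ_DR·Δt / A = 3185 × 3600 / (1910 km²) = 6.003 mm.
The 1-cm UH is the DRH scaled by (10 mm)/d, so U_p = 616.0 × 10/6.003 = 1030 m³/s.

U_p ≈ 1030 m³/s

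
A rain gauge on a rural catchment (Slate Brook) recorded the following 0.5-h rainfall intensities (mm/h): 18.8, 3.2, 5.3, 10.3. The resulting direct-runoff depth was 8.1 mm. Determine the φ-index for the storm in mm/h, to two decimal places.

φ ≈ 6.45 mm/h

Only the 2 blocks with intensity above φ contribute runoff: 18.8, 10.3 mm/h.
Σ(I−φ)·Δt = d  ⇒  (18.8+10.3 − 2φ)·0.5 = 8.1
φ = (29.10 − 8.1/0.5) / 2 = 6.45 mm/h.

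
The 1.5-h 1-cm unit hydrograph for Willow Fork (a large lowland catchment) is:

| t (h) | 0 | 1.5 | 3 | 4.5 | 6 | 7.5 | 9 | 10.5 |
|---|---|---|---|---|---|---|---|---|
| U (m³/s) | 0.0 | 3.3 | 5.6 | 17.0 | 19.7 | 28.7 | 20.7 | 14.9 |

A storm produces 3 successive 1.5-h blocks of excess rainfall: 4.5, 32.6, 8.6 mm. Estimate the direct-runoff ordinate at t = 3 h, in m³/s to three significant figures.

Q ≈ 13.3 m³/s

By discrete convolution, Q_j = Σ (P_i / 10 mm) · U_{j−i}.
At t = 3 h (j=2): Q = (4.5/10)·5.6 + (32.6/10)·3.3 + (8.6/10)·0.0 = 13.3 m³/s.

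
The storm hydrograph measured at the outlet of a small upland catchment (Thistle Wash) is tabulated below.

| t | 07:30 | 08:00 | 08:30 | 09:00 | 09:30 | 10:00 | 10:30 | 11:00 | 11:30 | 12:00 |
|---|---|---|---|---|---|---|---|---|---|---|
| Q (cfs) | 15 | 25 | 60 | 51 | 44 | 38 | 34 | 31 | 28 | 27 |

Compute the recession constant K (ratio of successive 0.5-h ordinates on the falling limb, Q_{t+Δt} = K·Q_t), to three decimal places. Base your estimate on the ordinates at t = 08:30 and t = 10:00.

Using the recession-limb readings at t = 08:30 and t = 10:00: Q falls from 60 to 38 cfs over 3 intervals.
K = (Q₂/Q₁)^(1/3) = (38/60)^(1/3) = 0.859.

K ≈ 0.859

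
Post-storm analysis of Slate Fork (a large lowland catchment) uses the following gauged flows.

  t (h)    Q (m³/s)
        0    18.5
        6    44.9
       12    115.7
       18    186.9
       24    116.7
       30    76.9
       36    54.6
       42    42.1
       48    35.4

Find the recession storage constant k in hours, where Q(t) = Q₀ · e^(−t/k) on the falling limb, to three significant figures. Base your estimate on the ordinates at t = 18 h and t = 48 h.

On the falling limb, Q drops from 186.9 to 35.4 m³/s between t = 18 h and t = 48 h (Δt = 30 h).
k = −Δt / ln(Q₂/Q₁) = −30 / ln(35.4/186.9) = 18.0 h.

k ≈ 18.0 h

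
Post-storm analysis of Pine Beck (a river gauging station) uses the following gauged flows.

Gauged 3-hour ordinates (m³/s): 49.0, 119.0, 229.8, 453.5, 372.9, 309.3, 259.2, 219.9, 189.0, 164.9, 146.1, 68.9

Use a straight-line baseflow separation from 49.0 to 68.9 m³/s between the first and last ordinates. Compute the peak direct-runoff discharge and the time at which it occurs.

Subtracting baseflow gives direct-runoff ordinates: 0.00, 68.19, 177.18, 399.07, 316.66, 251.25, 199.35, 158.24, 125.53, 99.62, 79.01, 0.00 m³/s.
The maximum is 399.07 m³/s, occurring at the reading for t = 9 h.

Q_p = 399.07 m³/s at t = 9 h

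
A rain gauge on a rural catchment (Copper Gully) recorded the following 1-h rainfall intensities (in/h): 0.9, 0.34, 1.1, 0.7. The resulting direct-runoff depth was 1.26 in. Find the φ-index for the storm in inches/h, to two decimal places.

φ ≈ 0.48 in/h

Only the 3 blocks with intensity above φ contribute runoff: 0.9, 1.1, 0.7 in/h.
Σ(I−φ)·Δt = d  ⇒  (0.9+1.1+0.7 − 3φ)·1 = 1.26
φ = (2.700 − 1.26/1) / 3 = 0.48 in/h.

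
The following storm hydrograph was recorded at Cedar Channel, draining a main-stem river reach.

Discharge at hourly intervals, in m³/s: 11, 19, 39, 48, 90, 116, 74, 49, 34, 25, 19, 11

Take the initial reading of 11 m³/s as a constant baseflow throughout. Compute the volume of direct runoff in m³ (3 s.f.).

Direct-runoff ordinates (Q − Q_b): 0.0, 8.0, 28.0, 37.0, 79.0, 105.0, 63.0, 38.0, 23.0, 14.0, 8.0, 0.0 m³/s.
ΣQ_DR = 403.0 m³/s.
With Δt = 1 h = 3600 s, V = ΣQ_DR · Δt = 403.0 × 3600 = 1.45 × 10^6 m³.

V ≈ 1.45 × 10^6 m³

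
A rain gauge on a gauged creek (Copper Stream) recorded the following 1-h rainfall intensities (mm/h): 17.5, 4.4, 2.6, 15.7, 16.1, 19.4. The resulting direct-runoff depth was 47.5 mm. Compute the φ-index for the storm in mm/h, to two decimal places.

Only the 4 blocks with intensity above φ contribute runoff: 17.5, 15.7, 16.1, 19.4 mm/h.
Σ(I−φ)·Δt = d  ⇒  (17.5+15.7+16.1+19.4 − 4φ)·1 = 47.5
φ = (68.70 − 47.5/1) / 4 = 5.30 mm/h.

φ ≈ 5.30 mm/h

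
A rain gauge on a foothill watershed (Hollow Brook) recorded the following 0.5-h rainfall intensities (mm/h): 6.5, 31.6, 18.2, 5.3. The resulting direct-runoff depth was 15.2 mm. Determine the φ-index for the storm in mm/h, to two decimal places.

φ ≈ 9.70 mm/h

Only the 2 blocks with intensity above φ contribute runoff: 31.6, 18.2 mm/h.
Σ(I−φ)·Δt = d  ⇒  (31.6+18.2 − 2φ)·0.5 = 15.2
φ = (49.80 − 15.2/0.5) / 2 = 9.70 mm/h.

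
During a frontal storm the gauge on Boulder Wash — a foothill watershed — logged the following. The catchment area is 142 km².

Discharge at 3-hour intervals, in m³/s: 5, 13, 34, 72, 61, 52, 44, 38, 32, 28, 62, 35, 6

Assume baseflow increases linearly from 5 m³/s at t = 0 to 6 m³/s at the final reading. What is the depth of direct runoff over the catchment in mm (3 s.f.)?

Direct runoff: 0.00, 7.92, 28.83, 66.75, 55.67, 46.58, 38.50, 32.42, 26.33, 22.25, 56.17, 29.08, 0.00 m³/s; ΣQ_DR = 410.5 m³/s.
V = ΣQ_DR · Δt = 410.5 × 10800 s = 4.433 × 10^6 m³.
Over A = 142 km², depth = V / A = 31.2 mm.

d ≈ 31.2 mm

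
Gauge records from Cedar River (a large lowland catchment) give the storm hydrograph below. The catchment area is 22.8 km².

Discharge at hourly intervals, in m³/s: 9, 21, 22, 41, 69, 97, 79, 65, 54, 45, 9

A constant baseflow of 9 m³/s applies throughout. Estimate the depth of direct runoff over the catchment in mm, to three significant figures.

d ≈ 65.1 mm

Direct runoff: 0.0, 12.0, 13.0, 32.0, 60.0, 88.0, 70.0, 56.0, 45.0, 36.0, 0.0 m³/s; ΣQ_DR = 412.0 m³/s.
V = ΣQ_DR · Δt = 412.0 × 3600 s = 1.483 × 10^6 m³.
Over A = 22.8 km², depth = V / A = 65.1 mm.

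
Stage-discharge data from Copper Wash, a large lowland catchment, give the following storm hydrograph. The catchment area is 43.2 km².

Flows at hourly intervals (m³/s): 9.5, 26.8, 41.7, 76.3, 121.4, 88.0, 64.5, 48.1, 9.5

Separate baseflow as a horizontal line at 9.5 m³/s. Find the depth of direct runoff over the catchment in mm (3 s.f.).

Direct runoff: 0.0, 17.3, 32.2, 66.8, 111.9, 78.5, 55.0, 38.6, 0.0 m³/s; ΣQ_DR = 400.3 m³/s.
V = ΣQ_DR · Δt = 400.3 × 3600 s = 1.441 × 10^6 m³.
Over A = 43.2 km², depth = V / A = 33.4 mm.

d ≈ 33.4 mm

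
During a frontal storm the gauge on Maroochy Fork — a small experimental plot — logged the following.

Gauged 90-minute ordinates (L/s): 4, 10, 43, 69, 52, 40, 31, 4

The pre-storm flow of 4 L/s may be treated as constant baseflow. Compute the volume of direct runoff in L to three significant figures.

Direct-runoff ordinates (Q − Q_b): 0.0, 6.0, 39.0, 65.0, 48.0, 36.0, 27.0, 0.0 L/s.
ΣQ_DR = 221.0 L/s.
With Δt = 1.5 h = 5400 s, V = ΣQ_DR · Δt = 221.0 × 5400 = 1.19 × 10^6 L.

V ≈ 1.19 × 10^6 L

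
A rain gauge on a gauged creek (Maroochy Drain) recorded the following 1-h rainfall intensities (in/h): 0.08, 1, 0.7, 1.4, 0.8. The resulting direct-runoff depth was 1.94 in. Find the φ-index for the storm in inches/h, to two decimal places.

Only the 4 blocks with intensity above φ contribute runoff: 1, 0.7, 1.4, 0.8 in/h.
Σ(I−φ)·Δt = d  ⇒  (1+0.7+1.4+0.8 − 4φ)·1 = 1.94
φ = (3.900 − 1.94/1) / 4 = 0.49 in/h.

φ ≈ 0.49 in/h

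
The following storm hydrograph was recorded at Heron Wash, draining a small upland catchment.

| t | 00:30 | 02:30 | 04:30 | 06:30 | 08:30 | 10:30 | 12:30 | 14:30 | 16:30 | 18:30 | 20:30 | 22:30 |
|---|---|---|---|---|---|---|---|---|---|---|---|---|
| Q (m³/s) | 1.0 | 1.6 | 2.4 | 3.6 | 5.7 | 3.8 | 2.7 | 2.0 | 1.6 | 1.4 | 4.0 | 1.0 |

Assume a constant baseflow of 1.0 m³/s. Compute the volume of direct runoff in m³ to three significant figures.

V ≈ 1.35 × 10^5 m³

Direct-runoff ordinates (Q − Q_b): 0.0, 0.6, 1.4, 2.6, 4.7, 2.8, 1.7, 1.0, 0.6, 0.4, 3.0, 0.0 m³/s.
ΣQ_DR = 18.80 m³/s.
With Δt = 2 h = 7200 s, V = ΣQ_DR · Δt = 18.80 × 7200 = 1.35 × 10^5 m³.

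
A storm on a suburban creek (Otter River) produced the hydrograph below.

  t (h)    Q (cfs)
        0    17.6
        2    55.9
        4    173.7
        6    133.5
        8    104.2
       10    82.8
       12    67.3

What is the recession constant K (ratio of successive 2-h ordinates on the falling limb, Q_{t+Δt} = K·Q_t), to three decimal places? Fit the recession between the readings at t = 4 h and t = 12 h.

Using the recession-limb readings at t = 4 h and t = 12 h: Q falls from 173.7 to 67.3 cfs over 4 intervals.
K = (Q₂/Q₁)^(1/4) = (67.3/173.7)^(1/4) = 0.789.

K ≈ 0.789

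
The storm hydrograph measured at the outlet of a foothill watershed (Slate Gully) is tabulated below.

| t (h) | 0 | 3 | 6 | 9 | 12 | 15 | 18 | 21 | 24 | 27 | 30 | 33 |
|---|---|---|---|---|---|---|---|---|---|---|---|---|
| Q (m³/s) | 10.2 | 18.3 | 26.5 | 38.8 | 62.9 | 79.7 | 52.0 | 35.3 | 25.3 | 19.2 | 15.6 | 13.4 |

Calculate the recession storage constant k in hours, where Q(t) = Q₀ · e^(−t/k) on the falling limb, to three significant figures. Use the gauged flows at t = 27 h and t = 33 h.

On the falling limb, Q drops from 19.2 to 13.4 m³/s between t = 27 h and t = 33 h (Δt = 6 h).
k = −Δt / ln(Q₂/Q₁) = −6 / ln(13.4/19.2) = 16.7 h.

k ≈ 16.7 h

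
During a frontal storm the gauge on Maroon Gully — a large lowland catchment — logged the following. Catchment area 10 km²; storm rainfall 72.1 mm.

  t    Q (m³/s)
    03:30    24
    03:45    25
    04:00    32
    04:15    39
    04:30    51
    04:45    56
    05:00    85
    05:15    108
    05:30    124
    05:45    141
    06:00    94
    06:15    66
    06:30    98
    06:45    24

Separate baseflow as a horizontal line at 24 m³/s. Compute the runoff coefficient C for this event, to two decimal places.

ΣQ_DR = 631.0 m³/s; V = ΣQ_DR·Δt = 5.679 × 10^5 m³.
Runoff depth d = V / A = 56.79 mm.
C = d / P = 56.79 / 72.1 = 0.79.

C ≈ 0.79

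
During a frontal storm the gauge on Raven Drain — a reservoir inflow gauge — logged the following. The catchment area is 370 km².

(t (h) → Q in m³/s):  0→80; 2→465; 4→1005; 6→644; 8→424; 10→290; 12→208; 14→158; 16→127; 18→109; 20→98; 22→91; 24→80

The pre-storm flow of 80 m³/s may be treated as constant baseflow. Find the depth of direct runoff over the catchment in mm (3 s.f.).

Direct runoff: 0.0, 385.0, 925.0, 564.0, 344.0, 210.0, 128.0, 78.0, 47.0, 29.0, 18.0, 11.0, 0.0 m³/s; ΣQ_DR = 2739 m³/s.
V = ΣQ_DR · Δt = 2739 × 7200 s = 1.972 × 10^7 m³.
Over A = 370 km², depth = V / A = 53.3 mm.

d ≈ 53.3 mm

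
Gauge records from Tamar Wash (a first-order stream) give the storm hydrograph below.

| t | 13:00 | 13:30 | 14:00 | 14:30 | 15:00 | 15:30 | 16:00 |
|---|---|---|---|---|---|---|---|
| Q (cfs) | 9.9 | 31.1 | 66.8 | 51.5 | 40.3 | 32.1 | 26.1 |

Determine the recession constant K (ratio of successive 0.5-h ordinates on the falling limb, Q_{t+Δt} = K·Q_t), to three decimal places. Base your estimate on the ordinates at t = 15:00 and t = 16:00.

K ≈ 0.805

Using the recession-limb readings at t = 15:00 and t = 16:00: Q falls from 40.3 to 26.1 cfs over 2 intervals.
K = (Q₂/Q₁)^(1/2) = (26.1/40.3)^(1/2) = 0.805.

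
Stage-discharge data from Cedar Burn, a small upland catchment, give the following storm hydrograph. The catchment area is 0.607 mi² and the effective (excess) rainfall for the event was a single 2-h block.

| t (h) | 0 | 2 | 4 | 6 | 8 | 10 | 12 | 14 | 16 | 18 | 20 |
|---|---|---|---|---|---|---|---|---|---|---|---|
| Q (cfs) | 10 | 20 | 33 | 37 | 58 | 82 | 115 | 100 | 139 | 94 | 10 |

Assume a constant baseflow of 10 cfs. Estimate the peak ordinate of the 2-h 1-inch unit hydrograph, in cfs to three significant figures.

U_p ≈ 43.0 cfs

Direct runoff: 0.0, 10.0, 23.0, 27.0, 48.0, 72.0, 105.0, 90.0, 129.0, 84.0, 0.0 cfs; ΣQ_DR = 588.0 cfs, peak = 129.0 cfs.
Runoff depth d = ΣQ_DR·Δt / A = 588.0 × 7200 / (0.607 mi²) = 3.002 in.
The 1-inch UH is the DRH scaled by (1 in)/d, so U_p = 129.0 × 1/3.002 = 43.0 cfs.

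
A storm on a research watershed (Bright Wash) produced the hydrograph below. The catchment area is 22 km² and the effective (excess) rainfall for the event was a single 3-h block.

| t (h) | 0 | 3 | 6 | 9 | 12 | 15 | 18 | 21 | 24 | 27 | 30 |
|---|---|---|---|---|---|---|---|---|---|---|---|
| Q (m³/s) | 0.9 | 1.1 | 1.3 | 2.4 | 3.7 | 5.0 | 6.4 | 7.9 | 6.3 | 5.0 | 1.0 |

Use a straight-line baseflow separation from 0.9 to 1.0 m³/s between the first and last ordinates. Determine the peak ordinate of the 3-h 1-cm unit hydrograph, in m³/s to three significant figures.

U_p ≈ 4.62 m³/s

Direct runoff: 0.00, 0.19, 0.38, 1.47, 2.76, 4.05, 5.44, 6.93, 5.32, 4.01, 0.00 m³/s; ΣQ_DR = 30.55 m³/s, peak = 6.93 m³/s.
Runoff depth d = ΣQ_DR·Δt / A = 30.55 × 10800 / (22 km²) = 15.00 mm.
The 1-cm UH is the DRH scaled by (10 mm)/d, so U_p = 6.93 × 10/15.00 = 4.62 m³/s.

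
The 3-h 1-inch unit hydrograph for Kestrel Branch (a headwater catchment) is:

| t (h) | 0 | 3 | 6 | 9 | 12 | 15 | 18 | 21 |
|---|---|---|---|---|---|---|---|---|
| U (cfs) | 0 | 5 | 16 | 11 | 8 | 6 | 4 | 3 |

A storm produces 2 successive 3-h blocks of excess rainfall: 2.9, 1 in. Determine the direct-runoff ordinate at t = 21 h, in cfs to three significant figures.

Q ≈ 12.7 cfs

By discrete convolution, Q_j = Σ (P_i / 1 in) · U_{j−i}.
At t = 21 h (j=7): Q = (2.9/1)·3 + (1/1)·4 = 12.7 cfs.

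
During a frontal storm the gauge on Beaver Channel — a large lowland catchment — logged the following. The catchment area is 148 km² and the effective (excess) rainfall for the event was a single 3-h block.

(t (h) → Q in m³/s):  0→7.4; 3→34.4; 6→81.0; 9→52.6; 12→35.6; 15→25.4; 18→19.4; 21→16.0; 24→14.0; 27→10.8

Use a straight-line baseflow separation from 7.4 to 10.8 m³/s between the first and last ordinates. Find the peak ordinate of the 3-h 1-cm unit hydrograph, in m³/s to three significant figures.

U_p ≈ 48.6 m³/s

Direct runoff: 0.00, 26.62, 72.84, 44.07, 26.69, 16.11, 9.73, 5.96, 3.58, 0.00 m³/s; ΣQ_DR = 205.6 m³/s, peak = 72.84 m³/s.
Runoff depth d = ΣQ_DR·Δt / A = 205.6 × 10800 / (148 km²) = 15.00 mm.
The 1-cm UH is the DRH scaled by (10 mm)/d, so U_p = 72.84 × 10/15.00 = 48.6 m³/s.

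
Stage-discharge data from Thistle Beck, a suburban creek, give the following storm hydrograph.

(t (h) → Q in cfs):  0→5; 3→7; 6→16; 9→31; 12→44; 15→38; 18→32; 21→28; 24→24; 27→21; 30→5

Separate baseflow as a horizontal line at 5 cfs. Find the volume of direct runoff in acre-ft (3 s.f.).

Direct-runoff ordinates (Q − Q_b): 0.0, 2.0, 11.0, 26.0, 39.0, 33.0, 27.0, 23.0, 19.0, 16.0, 0.0 cfs.
ΣQ_DR = 196.0 cfs.
With Δt = 3 h = 10800 s, V = ΣQ_DR · Δt = 196.0 × 10800 = 2.12 × 10^6 ft³ = 48.6 acre-ft.

V ≈ 48.6 acre-ft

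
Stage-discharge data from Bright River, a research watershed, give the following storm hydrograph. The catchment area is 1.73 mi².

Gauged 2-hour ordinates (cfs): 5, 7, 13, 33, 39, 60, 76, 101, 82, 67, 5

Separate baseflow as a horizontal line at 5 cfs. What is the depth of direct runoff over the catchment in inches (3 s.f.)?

Direct runoff: 0.0, 2.0, 8.0, 28.0, 34.0, 55.0, 71.0, 96.0, 77.0, 62.0, 0.0 cfs; ΣQ_DR = 433.0 cfs.
V = ΣQ_DR · Δt = 433.0 × 7200 s = 3.118 × 10^6 ft³.
Over A = 1.73 mi², depth = V / A = 0.776 in.

d ≈ 0.776 in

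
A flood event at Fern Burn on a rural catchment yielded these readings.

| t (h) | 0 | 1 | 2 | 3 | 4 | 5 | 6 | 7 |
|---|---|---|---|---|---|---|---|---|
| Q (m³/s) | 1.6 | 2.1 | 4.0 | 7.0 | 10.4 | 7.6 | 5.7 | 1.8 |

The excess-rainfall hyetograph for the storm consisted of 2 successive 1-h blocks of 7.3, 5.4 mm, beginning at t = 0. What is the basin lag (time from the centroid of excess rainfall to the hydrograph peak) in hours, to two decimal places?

Centroid of excess rainfall: t_c = Σ P_i·t̄_i / ΣP_i = 0.9252 h (block centres at 0.5, 1.5 h).
Hydrograph peak occurs at t = 4 h, so basin lag t_L = 4 − 0.9252 = 3.07 h.

t_L ≈ 3.07 h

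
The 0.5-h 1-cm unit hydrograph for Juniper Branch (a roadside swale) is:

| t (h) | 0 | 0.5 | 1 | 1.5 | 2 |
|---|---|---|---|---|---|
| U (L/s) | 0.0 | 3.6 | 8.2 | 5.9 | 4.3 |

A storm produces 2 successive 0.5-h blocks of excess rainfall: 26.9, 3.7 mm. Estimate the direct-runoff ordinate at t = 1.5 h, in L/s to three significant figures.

By discrete convolution, Q_j = Σ (P_i / 10 mm) · U_{j−i}.
At t = 1.5 h (j=3): Q = (26.9/10)·5.9 + (3.7/10)·8.2 = 18.9 L/s.

Q ≈ 18.9 L/s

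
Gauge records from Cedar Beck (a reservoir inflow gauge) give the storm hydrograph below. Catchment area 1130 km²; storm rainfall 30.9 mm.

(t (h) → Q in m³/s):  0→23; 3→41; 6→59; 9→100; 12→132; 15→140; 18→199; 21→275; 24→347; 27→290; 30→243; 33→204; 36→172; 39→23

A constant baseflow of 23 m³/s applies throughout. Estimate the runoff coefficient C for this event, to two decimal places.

ΣQ_DR = 1926 m³/s; V = ΣQ_DR·Δt = 2.080 × 10^7 m³.
Runoff depth d = V / A = 18.41 mm.
C = d / P = 18.41 / 30.9 = 0.60.

C ≈ 0.60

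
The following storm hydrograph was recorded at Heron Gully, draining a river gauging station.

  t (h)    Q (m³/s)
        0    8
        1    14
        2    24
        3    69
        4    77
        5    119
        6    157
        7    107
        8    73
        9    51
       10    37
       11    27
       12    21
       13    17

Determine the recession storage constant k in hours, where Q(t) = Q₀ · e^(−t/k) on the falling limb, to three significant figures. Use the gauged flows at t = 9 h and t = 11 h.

k ≈ 3.14 h

On the falling limb, Q drops from 51 to 27 m³/s between t = 9 h and t = 11 h (Δt = 2 h).
k = −Δt / ln(Q₂/Q₁) = −2 / ln(27/51) = 3.14 h.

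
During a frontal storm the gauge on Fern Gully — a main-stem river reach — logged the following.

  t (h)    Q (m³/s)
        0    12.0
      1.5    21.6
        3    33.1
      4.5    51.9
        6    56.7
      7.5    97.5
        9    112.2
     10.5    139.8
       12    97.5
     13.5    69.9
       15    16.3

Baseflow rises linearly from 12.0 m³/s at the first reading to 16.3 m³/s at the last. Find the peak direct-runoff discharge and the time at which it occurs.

Subtracting baseflow gives direct-runoff ordinates: 0.00, 9.17, 20.24, 38.61, 42.98, 83.35, 97.62, 124.79, 82.06, 54.03, 0.00 m³/s.
The maximum is 124.79 m³/s, occurring at the reading for t = 10.5 h.

Q_p = 124.79 m³/s at t = 10.5 h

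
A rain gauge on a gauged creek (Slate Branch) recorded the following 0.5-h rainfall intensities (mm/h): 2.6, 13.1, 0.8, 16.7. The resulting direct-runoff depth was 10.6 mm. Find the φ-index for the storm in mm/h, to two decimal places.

φ ≈ 4.30 mm/h

Only the 2 blocks with intensity above φ contribute runoff: 13.1, 16.7 mm/h.
Σ(I−φ)·Δt = d  ⇒  (13.1+16.7 − 2φ)·0.5 = 10.6
φ = (29.80 − 10.6/0.5) / 2 = 4.30 mm/h.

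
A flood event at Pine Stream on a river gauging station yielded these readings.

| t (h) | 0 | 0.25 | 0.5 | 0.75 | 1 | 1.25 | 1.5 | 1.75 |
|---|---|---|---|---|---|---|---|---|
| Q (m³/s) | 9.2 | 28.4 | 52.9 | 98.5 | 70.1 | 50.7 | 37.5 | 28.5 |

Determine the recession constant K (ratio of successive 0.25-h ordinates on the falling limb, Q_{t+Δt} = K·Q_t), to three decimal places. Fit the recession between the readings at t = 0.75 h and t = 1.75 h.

Using the recession-limb readings at t = 0.75 h and t = 1.75 h: Q falls from 98.5 to 28.5 m³/s over 4 intervals.
K = (Q₂/Q₁)^(1/4) = (28.5/98.5)^(1/4) = 0.733.

K ≈ 0.733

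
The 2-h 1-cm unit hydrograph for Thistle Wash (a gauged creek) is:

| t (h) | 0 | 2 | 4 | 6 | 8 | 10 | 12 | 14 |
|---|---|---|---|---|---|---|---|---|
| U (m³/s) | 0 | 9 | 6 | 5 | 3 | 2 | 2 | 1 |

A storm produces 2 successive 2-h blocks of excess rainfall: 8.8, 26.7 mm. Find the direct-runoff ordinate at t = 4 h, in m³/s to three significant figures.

Q ≈ 29.3 m³/s

By discrete convolution, Q_j = Σ (P_i / 10 mm) · U_{j−i}.
At t = 4 h (j=2): Q = (8.8/10)·6 + (26.7/10)·9 = 29.3 m³/s.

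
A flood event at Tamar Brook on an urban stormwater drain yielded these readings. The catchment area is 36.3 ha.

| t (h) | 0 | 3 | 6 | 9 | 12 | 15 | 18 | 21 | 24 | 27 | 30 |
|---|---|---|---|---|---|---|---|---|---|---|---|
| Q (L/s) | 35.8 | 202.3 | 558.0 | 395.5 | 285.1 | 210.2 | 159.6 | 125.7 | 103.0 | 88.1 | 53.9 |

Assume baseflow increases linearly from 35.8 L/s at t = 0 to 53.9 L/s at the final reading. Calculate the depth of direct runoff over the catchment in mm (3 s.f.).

d ≈ 51.3 mm

Direct runoff: 0.00, 164.69, 518.58, 354.27, 242.06, 165.35, 112.94, 77.23, 52.72, 36.01, 0.00 L/s; ΣQ_DR = 1724 L/s.
V = ΣQ_DR · Δt = 1724 × 10800 s = 1.862 × 10^7 L.
Over A = 36.3 ha, depth = V / A = 51.3 mm.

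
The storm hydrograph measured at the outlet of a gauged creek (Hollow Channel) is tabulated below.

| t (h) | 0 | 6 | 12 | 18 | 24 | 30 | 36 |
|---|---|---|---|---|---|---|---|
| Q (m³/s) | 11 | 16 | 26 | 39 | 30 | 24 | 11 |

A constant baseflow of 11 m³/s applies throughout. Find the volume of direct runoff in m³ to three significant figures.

Direct-runoff ordinates (Q − Q_b): 0.0, 5.0, 15.0, 28.0, 19.0, 13.0, 0.0 m³/s.
ΣQ_DR = 80.00 m³/s.
With Δt = 6 h = 21600 s, V = ΣQ_DR · Δt = 80.00 × 21600 = 1.73 × 10^6 m³.

V ≈ 1.73 × 10^6 m³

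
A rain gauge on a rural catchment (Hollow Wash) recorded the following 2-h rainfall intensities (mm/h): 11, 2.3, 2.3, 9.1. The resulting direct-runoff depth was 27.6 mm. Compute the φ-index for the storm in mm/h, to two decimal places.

φ ≈ 3.15 mm/h

Only the 2 blocks with intensity above φ contribute runoff: 11, 9.1 mm/h.
Σ(I−φ)·Δt = d  ⇒  (11+9.1 − 2φ)·2 = 27.6
φ = (20.10 − 27.6/2) / 2 = 3.15 mm/h.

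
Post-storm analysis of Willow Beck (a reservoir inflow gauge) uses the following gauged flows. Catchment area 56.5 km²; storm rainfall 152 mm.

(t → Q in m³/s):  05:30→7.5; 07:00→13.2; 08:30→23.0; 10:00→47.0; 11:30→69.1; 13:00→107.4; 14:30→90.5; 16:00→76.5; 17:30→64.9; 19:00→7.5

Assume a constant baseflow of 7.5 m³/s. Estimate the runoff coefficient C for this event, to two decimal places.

C ≈ 0.27

ΣQ_DR = 431.6 m³/s; V = ΣQ_DR·Δt = 2.331 × 10^6 m³.
Runoff depth d = V / A = 41.25 mm.
C = d / P = 41.25 / 152 = 0.27.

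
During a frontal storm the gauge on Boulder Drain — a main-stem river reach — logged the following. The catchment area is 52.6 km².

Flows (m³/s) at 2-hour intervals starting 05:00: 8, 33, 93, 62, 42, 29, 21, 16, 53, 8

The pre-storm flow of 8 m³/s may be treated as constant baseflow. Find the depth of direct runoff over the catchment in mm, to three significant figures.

Direct runoff: 0.0, 25.0, 85.0, 54.0, 34.0, 21.0, 13.0, 8.0, 45.0, 0.0 m³/s; ΣQ_DR = 285.0 m³/s.
V = ΣQ_DR · Δt = 285.0 × 7200 s = 2.052 × 10^6 m³.
Over A = 52.6 km², depth = V / A = 39.0 mm.

d ≈ 39.0 mm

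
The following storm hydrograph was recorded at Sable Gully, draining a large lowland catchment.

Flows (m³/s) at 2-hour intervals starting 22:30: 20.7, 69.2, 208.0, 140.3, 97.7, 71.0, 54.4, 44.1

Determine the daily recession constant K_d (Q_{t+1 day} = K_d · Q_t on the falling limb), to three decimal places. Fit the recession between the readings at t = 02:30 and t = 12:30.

Between t = 02:30 and t = 12:30 the flow falls from 208.0 to 44.1 m³/s over 5×2 h = 10 h.
Per-interval ratio K = (44.1/208.0)^(1/5) = 0.7333; K_d = K^(24/2) = 0.024.

K_d ≈ 0.024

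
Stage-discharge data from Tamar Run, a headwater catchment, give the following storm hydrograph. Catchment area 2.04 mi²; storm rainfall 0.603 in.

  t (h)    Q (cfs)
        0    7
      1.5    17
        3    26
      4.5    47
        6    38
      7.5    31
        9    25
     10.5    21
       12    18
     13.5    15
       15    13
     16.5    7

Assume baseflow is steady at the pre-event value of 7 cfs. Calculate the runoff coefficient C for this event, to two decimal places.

ΣQ_DR = 181.0 cfs; V = ΣQ_DR·Δt = 9.774 × 10^5 ft³.
Runoff depth d = V / A = 0.2062 in.
C = d / P = 0.2062 / 0.603 = 0.34.

C ≈ 0.34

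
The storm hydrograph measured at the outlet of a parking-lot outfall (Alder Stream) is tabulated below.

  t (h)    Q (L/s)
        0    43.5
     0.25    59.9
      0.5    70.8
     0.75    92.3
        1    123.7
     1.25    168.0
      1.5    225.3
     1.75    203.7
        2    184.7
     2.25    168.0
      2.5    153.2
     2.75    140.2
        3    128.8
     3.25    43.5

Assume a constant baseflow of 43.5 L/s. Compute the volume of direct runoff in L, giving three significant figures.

V ≈ 1.08 × 10^6 L

Direct-runoff ordinates (Q − Q_b): 0.0, 16.4, 27.3, 48.8, 80.2, 124.5, 181.8, 160.2, 141.2, 124.5, 109.7, 96.7, 85.3, 0.0 L/s.
ΣQ_DR = 1197 L/s.
With Δt = 0.25 h = 900 s, V = ΣQ_DR · Δt = 1197 × 900 = 1.08 × 10^6 L.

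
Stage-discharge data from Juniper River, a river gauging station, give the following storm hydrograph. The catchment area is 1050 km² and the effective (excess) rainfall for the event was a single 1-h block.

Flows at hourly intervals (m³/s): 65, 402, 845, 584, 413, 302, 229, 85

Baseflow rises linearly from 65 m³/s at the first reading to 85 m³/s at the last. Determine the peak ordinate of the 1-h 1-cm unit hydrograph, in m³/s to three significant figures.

Direct runoff: 0.00, 334.14, 774.29, 510.43, 336.57, 222.71, 146.86, 0.00 m³/s; ΣQ_DR = 2325 m³/s, peak = 774.29 m³/s.
Runoff depth d = ΣQ_DR·Δt / A = 2325 × 3600 / (1050 km²) = 7.971 mm.
The 1-cm UH is the DRH scaled by (10 mm)/d, so U_p = 774.29 × 10/7.971 = 971 m³/s.

U_p ≈ 971 m³/s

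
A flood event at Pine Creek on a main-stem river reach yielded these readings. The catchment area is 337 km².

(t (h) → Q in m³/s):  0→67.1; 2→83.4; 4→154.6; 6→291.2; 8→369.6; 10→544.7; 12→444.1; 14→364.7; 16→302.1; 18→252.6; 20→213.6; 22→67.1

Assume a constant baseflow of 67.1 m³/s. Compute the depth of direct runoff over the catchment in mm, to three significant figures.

Direct runoff: 0.0, 16.3, 87.5, 224.1, 302.5, 477.6, 377.0, 297.6, 235.0, 185.5, 146.5, 0.0 m³/s; ΣQ_DR = 2350 m³/s.
V = ΣQ_DR · Δt = 2350 × 7200 s = 1.692 × 10^7 m³.
Over A = 337 km², depth = V / A = 50.2 mm.

d ≈ 50.2 mm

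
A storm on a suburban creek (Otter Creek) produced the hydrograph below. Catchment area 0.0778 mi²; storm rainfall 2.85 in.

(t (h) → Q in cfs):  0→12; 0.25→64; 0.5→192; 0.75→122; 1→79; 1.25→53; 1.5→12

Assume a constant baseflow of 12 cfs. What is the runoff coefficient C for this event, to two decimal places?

ΣQ_DR = 450.0 cfs; V = ΣQ_DR·Δt = 4.050 × 10^5 ft³.
Runoff depth d = V / A = 2.241 in.
C = d / P = 2.241 / 2.85 = 0.79.

C ≈ 0.79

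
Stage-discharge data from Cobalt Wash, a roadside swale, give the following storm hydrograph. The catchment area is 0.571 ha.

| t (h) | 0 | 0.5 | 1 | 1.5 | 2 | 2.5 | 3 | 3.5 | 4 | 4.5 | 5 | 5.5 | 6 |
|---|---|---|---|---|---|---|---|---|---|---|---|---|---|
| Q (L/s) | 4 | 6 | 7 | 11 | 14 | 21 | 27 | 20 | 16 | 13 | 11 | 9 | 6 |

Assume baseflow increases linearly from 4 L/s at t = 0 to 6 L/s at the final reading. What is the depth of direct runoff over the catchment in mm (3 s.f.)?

Direct runoff: 0.00, 1.83, 2.67, 6.50, 9.33, 16.17, 22.00, 14.83, 10.67, 7.50, 5.33, 3.17, 0.00 L/s; ΣQ_DR = 100.0 L/s.
V = ΣQ_DR · Δt = 100.0 × 1800 s = 1.800 × 10^5 L.
Over A = 0.571 ha, depth = V / A = 31.5 mm.

d ≈ 31.5 mm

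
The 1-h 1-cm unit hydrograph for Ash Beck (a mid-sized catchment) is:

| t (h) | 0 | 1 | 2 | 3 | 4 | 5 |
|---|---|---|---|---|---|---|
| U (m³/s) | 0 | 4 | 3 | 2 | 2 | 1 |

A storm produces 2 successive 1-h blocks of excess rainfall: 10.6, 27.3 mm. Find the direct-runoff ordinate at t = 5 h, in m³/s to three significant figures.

By discrete convolution, Q_j = Σ (P_i / 10 mm) · U_{j−i}.
At t = 5 h (j=5): Q = (10.6/10)·1 + (27.3/10)·2 = 6.52 m³/s.

Q ≈ 6.52 m³/s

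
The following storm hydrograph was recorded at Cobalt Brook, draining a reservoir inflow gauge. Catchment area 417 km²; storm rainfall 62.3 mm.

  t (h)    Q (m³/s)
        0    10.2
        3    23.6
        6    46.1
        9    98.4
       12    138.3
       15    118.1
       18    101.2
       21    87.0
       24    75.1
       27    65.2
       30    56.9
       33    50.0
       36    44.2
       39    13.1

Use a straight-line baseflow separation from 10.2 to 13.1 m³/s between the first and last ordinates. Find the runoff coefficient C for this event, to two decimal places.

C ≈ 0.32

ΣQ_DR = 764.3 m³/s; V = ΣQ_DR·Δt = 8.254 × 10^6 m³.
Runoff depth d = V / A = 19.79 mm.
C = d / P = 19.79 / 62.3 = 0.32.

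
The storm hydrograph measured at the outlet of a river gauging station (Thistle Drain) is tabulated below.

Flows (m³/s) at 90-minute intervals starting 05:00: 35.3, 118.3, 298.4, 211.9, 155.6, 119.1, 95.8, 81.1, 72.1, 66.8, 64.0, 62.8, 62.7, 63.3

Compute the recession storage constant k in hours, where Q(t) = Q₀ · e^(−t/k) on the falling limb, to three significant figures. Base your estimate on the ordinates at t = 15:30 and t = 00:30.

On the falling limb, Q drops from 81.1 to 63.3 m³/s between t = 15:30 and t = 00:30 (Δt = 9 h).
k = −Δt / ln(Q₂/Q₁) = −9 / ln(63.3/81.1) = 36.3 h.

k ≈ 36.3 h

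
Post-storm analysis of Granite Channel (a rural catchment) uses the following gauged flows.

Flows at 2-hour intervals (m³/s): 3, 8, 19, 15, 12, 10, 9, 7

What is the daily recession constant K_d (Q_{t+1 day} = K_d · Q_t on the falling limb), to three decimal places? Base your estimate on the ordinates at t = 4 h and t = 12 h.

K_d ≈ 0.106

Between t = 4 h and t = 12 h the flow falls from 19 to 9 m³/s over 4×2 h = 8 h.
Per-interval ratio K = (9/19)^(1/4) = 0.8296; K_d = K^(24/2) = 0.106.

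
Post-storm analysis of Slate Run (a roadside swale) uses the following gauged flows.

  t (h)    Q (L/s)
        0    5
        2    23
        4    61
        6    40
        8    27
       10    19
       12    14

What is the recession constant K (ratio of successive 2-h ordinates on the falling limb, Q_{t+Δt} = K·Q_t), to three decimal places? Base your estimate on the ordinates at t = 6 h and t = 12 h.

Using the recession-limb readings at t = 6 h and t = 12 h: Q falls from 40 to 14 L/s over 3 intervals.
K = (Q₂/Q₁)^(1/3) = (14/40)^(1/3) = 0.705.

K ≈ 0.705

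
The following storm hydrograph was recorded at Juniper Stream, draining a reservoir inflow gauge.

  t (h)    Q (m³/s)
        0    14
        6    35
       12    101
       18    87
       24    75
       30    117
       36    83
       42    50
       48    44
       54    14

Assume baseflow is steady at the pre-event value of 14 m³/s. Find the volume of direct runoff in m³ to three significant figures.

V ≈ 1.04 × 10^7 m³

Direct-runoff ordinates (Q − Q_b): 0.0, 21.0, 87.0, 73.0, 61.0, 103.0, 69.0, 36.0, 30.0, 0.0 m³/s.
ΣQ_DR = 480.0 m³/s.
With Δt = 6 h = 21600 s, V = ΣQ_DR · Δt = 480.0 × 21600 = 1.04 × 10^7 m³.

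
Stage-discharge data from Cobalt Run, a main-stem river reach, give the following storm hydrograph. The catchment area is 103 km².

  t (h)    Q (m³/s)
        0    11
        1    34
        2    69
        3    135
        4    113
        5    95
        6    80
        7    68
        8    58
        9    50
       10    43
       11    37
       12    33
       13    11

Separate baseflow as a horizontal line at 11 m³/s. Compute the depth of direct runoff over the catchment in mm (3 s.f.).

d ≈ 23.9 mm

Direct runoff: 0.0, 23.0, 58.0, 124.0, 102.0, 84.0, 69.0, 57.0, 47.0, 39.0, 32.0, 26.0, 22.0, 0.0 m³/s; ΣQ_DR = 683.0 m³/s.
V = ΣQ_DR · Δt = 683.0 × 3600 s = 2.459 × 10^6 m³.
Over A = 103 km², depth = V / A = 23.9 mm.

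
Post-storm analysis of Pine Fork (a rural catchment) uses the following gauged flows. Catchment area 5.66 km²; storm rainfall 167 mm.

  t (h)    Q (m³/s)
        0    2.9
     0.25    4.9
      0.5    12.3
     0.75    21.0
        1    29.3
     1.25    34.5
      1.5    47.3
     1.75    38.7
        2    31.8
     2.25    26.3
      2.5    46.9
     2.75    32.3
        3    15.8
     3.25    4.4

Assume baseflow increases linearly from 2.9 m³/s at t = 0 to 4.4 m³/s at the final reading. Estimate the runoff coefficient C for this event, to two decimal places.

C ≈ 0.28

ΣQ_DR = 297.3 m³/s; V = ΣQ_DR·Δt = 2.676 × 10^5 m³.
Runoff depth d = V / A = 47.27 mm.
C = d / P = 47.27 / 167 = 0.28.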